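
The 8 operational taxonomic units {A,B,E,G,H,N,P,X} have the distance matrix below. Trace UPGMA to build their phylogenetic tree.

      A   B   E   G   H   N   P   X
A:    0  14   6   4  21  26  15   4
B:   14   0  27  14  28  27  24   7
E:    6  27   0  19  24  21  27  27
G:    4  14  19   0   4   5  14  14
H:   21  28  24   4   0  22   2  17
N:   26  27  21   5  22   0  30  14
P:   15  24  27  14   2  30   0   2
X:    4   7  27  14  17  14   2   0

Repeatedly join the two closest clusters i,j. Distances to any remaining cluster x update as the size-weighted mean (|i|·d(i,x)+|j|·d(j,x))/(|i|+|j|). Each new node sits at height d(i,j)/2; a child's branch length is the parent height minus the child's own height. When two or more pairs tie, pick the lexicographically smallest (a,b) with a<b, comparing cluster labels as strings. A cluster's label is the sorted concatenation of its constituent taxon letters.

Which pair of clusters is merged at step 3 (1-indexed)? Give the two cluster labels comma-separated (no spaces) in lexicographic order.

B,X

1. join H+P (d=2) ⇒ HP; edges |H|=1, |P|=1
  updated: d(A,HP)=18, d(B,HP)=26, d(E,HP)=51/2, d(G,HP)=9, d(HP,N)=26, d(HP,X)=19/2
2. join A+G (d=4) ⇒ AG; edges |A|=2, |G|=2
  updated: d(AG,B)=14, d(AG,E)=25/2, d(AG,HP)=27/2, d(AG,N)=31/2, d(AG,X)=9
3. join B+X (d=7) ⇒ BX; edges |B|=7/2, |X|=7/2
  updated: d(AG,BX)=23/2, d(BX,E)=27, d(BX,HP)=71/4, d(BX,N)=41/2
4. join AG+BX (d=23/2) ⇒ ABGX; edges |AG|=15/4, |BX|=9/4
  updated: d(ABGX,E)=79/4, d(ABGX,HP)=125/8, d(ABGX,N)=18
5. join ABGX+HP (d=125/8) ⇒ ABGHPX; edges |ABGX|=33/16, |HP|=109/16
  updated: d(ABGHPX,E)=65/3, d(ABGHPX,N)=62/3
6. join ABGHPX+N (d=62/3) ⇒ ABGHNPX; edges |ABGHPX|=121/48, |N|=31/3
  updated: d(ABGHNPX,E)=151/7
7. join ABGHNPX+E (d=151/7) ⇒ ABEGHNPX; edges |ABGHNPX|=19/42, |E|=151/14
final tree: (((((A:2,G:2):15/4,(B:7/2,X:7/2):9/4):33/16,(H:1,P:1):109/16):121/48,N:31/3):19/42,E:151/14)
total length: 17461/336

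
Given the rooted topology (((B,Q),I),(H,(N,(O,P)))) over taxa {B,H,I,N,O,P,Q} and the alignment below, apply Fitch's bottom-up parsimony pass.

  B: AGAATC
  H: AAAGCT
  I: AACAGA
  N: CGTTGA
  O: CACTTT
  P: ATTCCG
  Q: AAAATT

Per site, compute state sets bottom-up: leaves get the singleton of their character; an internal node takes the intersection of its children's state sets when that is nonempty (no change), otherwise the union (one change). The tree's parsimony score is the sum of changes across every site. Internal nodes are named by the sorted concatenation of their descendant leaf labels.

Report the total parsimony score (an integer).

[col 0] BQ: children B:{A}, Q:{A} ∩→ {A}; cost 0
[col 0] BIQ: children BQ:{A}, I:{A} ∩→ {A}; cost 0
[col 0] OP: children O:{C}, P:{A} ∪→ {A,C}; cost 1
[col 0] NOP: children N:{C}, OP:{A,C} ∩→ {C}; cost 0
[col 0] HNOP: children H:{A}, NOP:{C} ∪→ {A,C}; cost 1
[col 0] BHINOPQ: children BIQ:{A}, HNOP:{A,C} ∩→ {A}; cost 0
[col 1] BQ: children B:{G}, Q:{A} ∪→ {A,G}; cost 1
[col 1] BIQ: children BQ:{A,G}, I:{A} ∩→ {A}; cost 0
[col 1] OP: children O:{A}, P:{T} ∪→ {A,T}; cost 1
[col 1] NOP: children N:{G}, OP:{A,T} ∪→ {A,G,T}; cost 1
[col 1] HNOP: children H:{A}, NOP:{A,G,T} ∩→ {A}; cost 0
[col 1] BHINOPQ: children BIQ:{A}, HNOP:{A} ∩→ {A}; cost 0
[col 2] BQ: children B:{A}, Q:{A} ∩→ {A}; cost 0
[col 2] BIQ: children BQ:{A}, I:{C} ∪→ {A,C}; cost 1
[col 2] OP: children O:{C}, P:{T} ∪→ {C,T}; cost 1
[col 2] NOP: children N:{T}, OP:{C,T} ∩→ {T}; cost 0
[col 2] HNOP: children H:{A}, NOP:{T} ∪→ {A,T}; cost 1
[col 2] BHINOPQ: children BIQ:{A,C}, HNOP:{A,T} ∩→ {A}; cost 0
[col 3] BQ: children B:{A}, Q:{A} ∩→ {A}; cost 0
[col 3] BIQ: children BQ:{A}, I:{A} ∩→ {A}; cost 0
[col 3] OP: children O:{T}, P:{C} ∪→ {C,T}; cost 1
[col 3] NOP: children N:{T}, OP:{C,T} ∩→ {T}; cost 0
[col 3] HNOP: children H:{G}, NOP:{T} ∪→ {G,T}; cost 1
[col 3] BHINOPQ: children BIQ:{A}, HNOP:{G,T} ∪→ {A,G,T}; cost 1
[col 4] BQ: children B:{T}, Q:{T} ∩→ {T}; cost 0
[col 4] BIQ: children BQ:{T}, I:{G} ∪→ {G,T}; cost 1
[col 4] OP: children O:{T}, P:{C} ∪→ {C,T}; cost 1
[col 4] NOP: children N:{G}, OP:{C,T} ∪→ {C,G,T}; cost 1
[col 4] HNOP: children H:{C}, NOP:{C,G,T} ∩→ {C}; cost 0
[col 4] BHINOPQ: children BIQ:{G,T}, HNOP:{C} ∪→ {C,G,T}; cost 1
[col 5] BQ: children B:{C}, Q:{T} ∪→ {C,T}; cost 1
[col 5] BIQ: children BQ:{C,T}, I:{A} ∪→ {A,C,T}; cost 1
[col 5] OP: children O:{T}, P:{G} ∪→ {G,T}; cost 1
[col 5] NOP: children N:{A}, OP:{G,T} ∪→ {A,G,T}; cost 1
[col 5] HNOP: children H:{T}, NOP:{A,G,T} ∩→ {T}; cost 0
[col 5] BHINOPQ: children BIQ:{A,C,T}, HNOP:{T} ∩→ {T}; cost 0
per-site changes: [2, 3, 3, 3, 4, 4]; total = 19

19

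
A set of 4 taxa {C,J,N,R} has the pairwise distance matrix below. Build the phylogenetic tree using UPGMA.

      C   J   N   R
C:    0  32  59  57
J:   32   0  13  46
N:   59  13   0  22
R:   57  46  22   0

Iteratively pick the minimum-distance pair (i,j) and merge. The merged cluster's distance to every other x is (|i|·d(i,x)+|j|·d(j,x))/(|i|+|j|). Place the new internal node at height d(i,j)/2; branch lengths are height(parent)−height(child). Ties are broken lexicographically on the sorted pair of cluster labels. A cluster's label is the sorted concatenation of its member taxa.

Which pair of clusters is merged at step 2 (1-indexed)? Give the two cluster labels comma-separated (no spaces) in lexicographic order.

step 1: merge (J,N) at d=13; branch lengths J→13/2, N→13/2; new cluster JN
  updated: d(C,JN)=91/2, d(JN,R)=34
step 2: merge (JN,R) at d=34; branch lengths JN→21/2, R→17; new cluster JNR
  updated: d(C,JNR)=148/3
step 3: merge (C,JNR) at d=148/3; branch lengths C→74/3, JNR→23/3; new cluster CJNR
final tree: (C:74/3,((J:13/2,N:13/2):21/2,R:17):23/3)
total length: 437/6

JN,R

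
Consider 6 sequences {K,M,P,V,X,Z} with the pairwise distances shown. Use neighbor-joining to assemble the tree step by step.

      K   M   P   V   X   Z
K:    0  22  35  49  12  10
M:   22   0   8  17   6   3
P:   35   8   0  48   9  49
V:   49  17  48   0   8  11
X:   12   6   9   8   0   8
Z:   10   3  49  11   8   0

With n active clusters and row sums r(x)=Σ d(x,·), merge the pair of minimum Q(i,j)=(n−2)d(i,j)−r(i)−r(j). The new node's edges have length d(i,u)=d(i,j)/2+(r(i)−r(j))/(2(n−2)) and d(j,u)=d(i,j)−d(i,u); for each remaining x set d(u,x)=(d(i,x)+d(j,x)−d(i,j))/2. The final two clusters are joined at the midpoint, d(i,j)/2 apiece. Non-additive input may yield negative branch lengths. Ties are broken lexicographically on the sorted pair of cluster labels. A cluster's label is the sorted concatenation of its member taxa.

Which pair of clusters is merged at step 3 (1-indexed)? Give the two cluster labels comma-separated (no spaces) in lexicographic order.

iteration 1: select M,P (d=8, Q=-173); attach at lengths (-61/8, 125/8); label the merged cluster MP
  updated: d(K,MP)=49/2, d(MP,V)=57/2, d(MP,X)=7/2, d(MP,Z)=22
iteration 2: select K,Z (d=10, Q=-233/2); attach at lengths (149/12, -29/12); label the merged cluster KZ
  updated: d(KZ,MP)=73/4, d(KZ,V)=25, d(KZ,X)=5
iteration 3: select KZ,MP (d=73/4, Q=-62); attach at lengths (69/8, 77/8); label the merged cluster KMPZ
  updated: d(KMPZ,V)=141/8, d(KMPZ,X)=-39/8
iteration 4: select KMPZ,V (d=141/8, Q=-83/4); attach at lengths (19/8, 61/4); label the merged cluster KMPVZ
  updated: d(KMPVZ,X)=-29/4
iteration 5: select KMPVZ,X (d=-29/4); attach at lengths (-29/8, -29/8); label the merged cluster KMPVXZ
final tree: ((((K:149/12,Z:-29/12):69/8,(M:-61/8,P:125/8):77/8):19/8,V:61/4):-29/8,X:-29/8)
total length: 373/8

KZ,MP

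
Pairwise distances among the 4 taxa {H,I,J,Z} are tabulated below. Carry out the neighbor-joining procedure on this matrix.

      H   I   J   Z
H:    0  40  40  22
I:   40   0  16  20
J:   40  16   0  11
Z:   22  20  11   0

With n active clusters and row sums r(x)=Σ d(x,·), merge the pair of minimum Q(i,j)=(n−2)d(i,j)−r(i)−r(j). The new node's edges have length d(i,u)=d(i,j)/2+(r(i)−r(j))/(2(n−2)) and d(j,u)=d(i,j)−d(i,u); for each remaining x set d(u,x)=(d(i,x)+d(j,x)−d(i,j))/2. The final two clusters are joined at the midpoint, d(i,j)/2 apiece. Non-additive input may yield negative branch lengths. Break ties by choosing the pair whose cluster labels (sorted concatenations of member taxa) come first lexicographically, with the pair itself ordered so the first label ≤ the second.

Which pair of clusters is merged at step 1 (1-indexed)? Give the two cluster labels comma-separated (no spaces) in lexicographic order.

1. join H+Z (d=22, Q=-111) ⇒ HZ; edges |H|=93/4, |Z|=-5/4
  updated: d(HZ,I)=19, d(HZ,J)=29/2
2. join HZ+I (d=19, Q=-99/2) ⇒ HIZ; edges |HZ|=35/4, |I|=41/4
  updated: d(HIZ,J)=23/4
3. join HIZ+J (d=23/4) ⇒ HIJZ; edges |HIZ|=23/8, |J|=23/8
final tree: (((H:93/4,Z:-5/4):35/4,I:41/4):23/8,J:23/8)
total length: 187/4

H,Z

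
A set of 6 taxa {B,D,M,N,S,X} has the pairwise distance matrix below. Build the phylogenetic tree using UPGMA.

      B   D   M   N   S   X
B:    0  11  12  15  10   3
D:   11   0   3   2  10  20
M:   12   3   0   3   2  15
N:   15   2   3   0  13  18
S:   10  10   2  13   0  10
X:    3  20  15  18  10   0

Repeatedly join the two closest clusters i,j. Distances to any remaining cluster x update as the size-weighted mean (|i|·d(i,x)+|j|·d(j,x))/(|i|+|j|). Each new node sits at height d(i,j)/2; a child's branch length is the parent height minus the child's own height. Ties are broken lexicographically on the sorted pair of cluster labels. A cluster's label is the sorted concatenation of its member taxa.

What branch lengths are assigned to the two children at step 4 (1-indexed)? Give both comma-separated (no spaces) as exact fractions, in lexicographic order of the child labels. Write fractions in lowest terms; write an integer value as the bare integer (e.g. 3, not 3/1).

21/8,21/8

iteration 1: select D,N (d=2); attach at lengths (1, 1); label the merged cluster DN
  updated: d(B,DN)=13, d(DN,M)=3, d(DN,S)=23/2, d(DN,X)=19
iteration 2: select M,S (d=2); attach at lengths (1, 1); label the merged cluster MS
  updated: d(B,MS)=11, d(DN,MS)=29/4, d(MS,X)=25/2
iteration 3: select B,X (d=3); attach at lengths (3/2, 3/2); label the merged cluster BX
  updated: d(BX,DN)=16, d(BX,MS)=47/4
iteration 4: select DN,MS (d=29/4); attach at lengths (21/8, 21/8); label the merged cluster DMNS
  updated: d(BX,DMNS)=111/8
iteration 5: select BX,DMNS (d=111/8); attach at lengths (87/16, 53/16); label the merged cluster BDMNSX
final tree: ((B:3/2,X:3/2):87/16,((D:1,N:1):21/8,(M:1,S:1):21/8):53/16)
total length: 21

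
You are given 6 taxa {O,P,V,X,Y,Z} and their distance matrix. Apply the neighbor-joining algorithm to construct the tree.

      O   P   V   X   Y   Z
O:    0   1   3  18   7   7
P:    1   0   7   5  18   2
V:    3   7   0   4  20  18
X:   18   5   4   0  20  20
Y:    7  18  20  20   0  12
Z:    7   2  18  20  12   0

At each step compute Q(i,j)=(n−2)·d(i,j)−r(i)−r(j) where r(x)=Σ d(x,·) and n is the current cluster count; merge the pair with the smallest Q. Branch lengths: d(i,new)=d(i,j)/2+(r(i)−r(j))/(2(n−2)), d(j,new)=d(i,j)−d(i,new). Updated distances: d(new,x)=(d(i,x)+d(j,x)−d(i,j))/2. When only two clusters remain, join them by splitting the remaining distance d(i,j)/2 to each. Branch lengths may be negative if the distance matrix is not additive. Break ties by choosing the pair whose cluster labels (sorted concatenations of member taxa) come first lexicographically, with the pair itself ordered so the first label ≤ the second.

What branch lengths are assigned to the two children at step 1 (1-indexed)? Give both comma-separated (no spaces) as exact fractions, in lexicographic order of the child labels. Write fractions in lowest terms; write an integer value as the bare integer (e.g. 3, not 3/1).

iteration 1: select V,X (d=4, Q=-103); attach at lengths (1/8, 31/8); label the merged cluster VX
  updated: d(O,VX)=17/2, d(P,VX)=4, d(VX,Y)=18, d(VX,Z)=17
iteration 2: select P,VX (d=4, Q=-121/2); attach at lengths (-7/4, 23/4); label the merged cluster PVX
  updated: d(O,PVX)=11/4, d(PVX,Y)=16, d(PVX,Z)=15/2
iteration 3: select O,Y (d=7, Q=-151/4); attach at lengths (-17/16, 129/16); label the merged cluster OY
  updated: d(OY,PVX)=47/8, d(OY,Z)=6
iteration 4: select OY,PVX (d=47/8, Q=-155/8); attach at lengths (35/16, 59/16); label the merged cluster OPVXY
  updated: d(OPVXY,Z)=61/16
iteration 5: select OPVXY,Z (d=61/16); attach at lengths (61/32, 61/32); label the merged cluster OPVXYZ
final tree: (((O:-17/16,Y:129/16):35/16,(P:-7/4,(V:1/8,X:31/8):23/4):59/16):61/32,Z:61/32)
total length: 395/16

1/8,31/8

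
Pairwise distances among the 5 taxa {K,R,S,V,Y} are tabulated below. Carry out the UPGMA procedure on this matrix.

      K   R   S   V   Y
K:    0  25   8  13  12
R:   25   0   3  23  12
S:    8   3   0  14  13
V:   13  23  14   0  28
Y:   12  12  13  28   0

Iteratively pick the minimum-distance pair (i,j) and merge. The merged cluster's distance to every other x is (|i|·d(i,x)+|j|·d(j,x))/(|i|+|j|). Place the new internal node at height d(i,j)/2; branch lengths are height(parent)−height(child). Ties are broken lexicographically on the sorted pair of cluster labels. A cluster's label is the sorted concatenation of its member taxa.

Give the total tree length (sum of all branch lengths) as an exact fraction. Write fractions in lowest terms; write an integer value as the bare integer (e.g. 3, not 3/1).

137/4

1. join R+S (d=3) ⇒ RS; edges |R|=3/2, |S|=3/2
  updated: d(K,RS)=33/2, d(RS,V)=37/2, d(RS,Y)=25/2
2. join K+Y (d=12) ⇒ KY; edges |K|=6, |Y|=6
  updated: d(KY,RS)=29/2, d(KY,V)=41/2
3. join KY+RS (d=29/2) ⇒ KRSY; edges |KY|=5/4, |RS|=23/4
  updated: d(KRSY,V)=39/2
4. join KRSY+V (d=39/2) ⇒ KRSVY; edges |KRSY|=5/2, |V|=39/4
final tree: (((K:6,Y:6):5/4,(R:3/2,S:3/2):23/4):5/2,V:39/4)
total length: 137/4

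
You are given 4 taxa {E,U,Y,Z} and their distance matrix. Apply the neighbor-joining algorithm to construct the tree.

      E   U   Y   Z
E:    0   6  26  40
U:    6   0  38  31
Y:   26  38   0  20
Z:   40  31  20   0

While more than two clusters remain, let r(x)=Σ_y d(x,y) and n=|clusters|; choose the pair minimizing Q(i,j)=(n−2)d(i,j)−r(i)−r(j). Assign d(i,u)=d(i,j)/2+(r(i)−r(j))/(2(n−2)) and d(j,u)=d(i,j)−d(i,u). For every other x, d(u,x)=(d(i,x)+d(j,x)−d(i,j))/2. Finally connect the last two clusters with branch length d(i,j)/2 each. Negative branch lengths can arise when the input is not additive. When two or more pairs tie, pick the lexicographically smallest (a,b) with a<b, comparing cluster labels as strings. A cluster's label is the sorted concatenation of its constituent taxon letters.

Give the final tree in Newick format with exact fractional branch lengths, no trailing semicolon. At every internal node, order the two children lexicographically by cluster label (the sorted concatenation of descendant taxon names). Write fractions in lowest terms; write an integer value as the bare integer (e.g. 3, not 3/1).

iteration 1: select E,U (d=6, Q=-135); attach at lengths (9/4, 15/4); label the merged cluster EU
  updated: d(EU,Y)=29, d(EU,Z)=65/2
iteration 2: select EU,Y (d=29, Q=-163/2); attach at lengths (83/4, 33/4); label the merged cluster EUY
  updated: d(EUY,Z)=47/4
iteration 3: select EUY,Z (d=47/4); attach at lengths (47/8, 47/8); label the merged cluster EUYZ
final tree: (((E:9/4,U:15/4):83/4,Y:33/4):47/8,Z:47/8)
total length: 187/4

(((E:9/4,U:15/4):83/4,Y:33/4):47/8,Z:47/8)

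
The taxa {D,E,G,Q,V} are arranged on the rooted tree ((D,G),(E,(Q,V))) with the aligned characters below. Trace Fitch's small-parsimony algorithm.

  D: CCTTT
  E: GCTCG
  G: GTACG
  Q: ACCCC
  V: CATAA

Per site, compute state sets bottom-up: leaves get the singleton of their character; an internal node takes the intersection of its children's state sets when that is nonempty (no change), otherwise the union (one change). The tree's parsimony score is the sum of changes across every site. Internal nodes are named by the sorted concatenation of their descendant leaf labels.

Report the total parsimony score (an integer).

[col 0] DG: children D:{C}, G:{G} ∪→ {C,G}; cost 1
[col 0] QV: children Q:{A}, V:{C} ∪→ {A,C}; cost 1
[col 0] EQV: children E:{G}, QV:{A,C} ∪→ {A,C,G}; cost 1
[col 0] DEGQV: children DG:{C,G}, EQV:{A,C,G} ∩→ {C,G}; cost 0
[col 1] DG: children D:{C}, G:{T} ∪→ {C,T}; cost 1
[col 1] QV: children Q:{C}, V:{A} ∪→ {A,C}; cost 1
[col 1] EQV: children E:{C}, QV:{A,C} ∩→ {C}; cost 0
[col 1] DEGQV: children DG:{C,T}, EQV:{C} ∩→ {C}; cost 0
[col 2] DG: children D:{T}, G:{A} ∪→ {A,T}; cost 1
[col 2] QV: children Q:{C}, V:{T} ∪→ {C,T}; cost 1
[col 2] EQV: children E:{T}, QV:{C,T} ∩→ {T}; cost 0
[col 2] DEGQV: children DG:{A,T}, EQV:{T} ∩→ {T}; cost 0
[col 3] DG: children D:{T}, G:{C} ∪→ {C,T}; cost 1
[col 3] QV: children Q:{C}, V:{A} ∪→ {A,C}; cost 1
[col 3] EQV: children E:{C}, QV:{A,C} ∩→ {C}; cost 0
[col 3] DEGQV: children DG:{C,T}, EQV:{C} ∩→ {C}; cost 0
[col 4] DG: children D:{T}, G:{G} ∪→ {G,T}; cost 1
[col 4] QV: children Q:{C}, V:{A} ∪→ {A,C}; cost 1
[col 4] EQV: children E:{G}, QV:{A,C} ∪→ {A,C,G}; cost 1
[col 4] DEGQV: children DG:{G,T}, EQV:{A,C,G} ∩→ {G}; cost 0
per-site changes: [3, 2, 2, 2, 3]; total = 12

12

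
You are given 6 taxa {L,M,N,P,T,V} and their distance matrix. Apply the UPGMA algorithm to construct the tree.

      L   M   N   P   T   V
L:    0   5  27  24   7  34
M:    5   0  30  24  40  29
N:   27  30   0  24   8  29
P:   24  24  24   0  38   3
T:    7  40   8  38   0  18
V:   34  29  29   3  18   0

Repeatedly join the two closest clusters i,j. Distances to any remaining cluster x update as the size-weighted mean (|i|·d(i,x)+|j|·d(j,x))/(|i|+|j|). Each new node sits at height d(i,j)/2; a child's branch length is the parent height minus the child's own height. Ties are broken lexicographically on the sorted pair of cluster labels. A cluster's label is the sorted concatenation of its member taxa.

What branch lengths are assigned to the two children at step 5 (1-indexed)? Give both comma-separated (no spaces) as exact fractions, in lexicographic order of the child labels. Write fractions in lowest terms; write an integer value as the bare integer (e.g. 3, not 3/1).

iteration 1: select P,V (d=3); attach at lengths (3/2, 3/2); label the merged cluster PV
  updated: d(L,PV)=29, d(M,PV)=53/2, d(N,PV)=53/2, d(PV,T)=28
iteration 2: select L,M (d=5); attach at lengths (5/2, 5/2); label the merged cluster LM
  updated: d(LM,N)=57/2, d(LM,PV)=111/4, d(LM,T)=47/2
iteration 3: select N,T (d=8); attach at lengths (4, 4); label the merged cluster NT
  updated: d(LM,NT)=26, d(NT,PV)=109/4
iteration 4: select LM,NT (d=26); attach at lengths (21/2, 9); label the merged cluster LMNT
  updated: d(LMNT,PV)=55/2
iteration 5: select LMNT,PV (d=55/2); attach at lengths (3/4, 49/4); label the merged cluster LMNPTV
final tree: (((L:5/2,M:5/2):21/2,(N:4,T:4):9):3/4,(P:3/2,V:3/2):49/4)
total length: 97/2

3/4,49/4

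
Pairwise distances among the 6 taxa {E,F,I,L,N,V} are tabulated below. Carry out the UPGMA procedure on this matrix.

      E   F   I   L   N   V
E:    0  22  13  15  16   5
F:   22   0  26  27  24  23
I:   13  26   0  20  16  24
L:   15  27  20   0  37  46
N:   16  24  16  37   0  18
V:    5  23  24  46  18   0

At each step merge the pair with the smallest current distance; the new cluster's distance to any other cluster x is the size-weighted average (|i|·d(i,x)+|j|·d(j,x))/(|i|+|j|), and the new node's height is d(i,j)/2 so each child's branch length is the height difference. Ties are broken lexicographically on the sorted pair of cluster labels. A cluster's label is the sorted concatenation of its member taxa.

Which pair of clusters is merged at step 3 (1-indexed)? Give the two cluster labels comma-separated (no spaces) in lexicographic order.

iteration 1: select E,V (d=5); attach at lengths (5/2, 5/2); label the merged cluster EV
  updated: d(EV,F)=45/2, d(EV,I)=37/2, d(EV,L)=61/2, d(EV,N)=17
iteration 2: select I,N (d=16); attach at lengths (8, 8); label the merged cluster IN
  updated: d(EV,IN)=71/4, d(F,IN)=25, d(IN,L)=57/2
iteration 3: select EV,IN (d=71/4); attach at lengths (51/8, 7/8); label the merged cluster EINV
  updated: d(EINV,F)=95/4, d(EINV,L)=59/2
iteration 4: select EINV,F (d=95/4); attach at lengths (3, 95/8); label the merged cluster EFINV
  updated: d(EFINV,L)=29
iteration 5: select EFINV,L (d=29); attach at lengths (21/8, 29/2); label the merged cluster EFILNV
final tree: ((((E:5/2,V:5/2):51/8,(I:8,N:8):7/8):3,F:95/8):21/8,L:29/2)
total length: 241/4

EV,IN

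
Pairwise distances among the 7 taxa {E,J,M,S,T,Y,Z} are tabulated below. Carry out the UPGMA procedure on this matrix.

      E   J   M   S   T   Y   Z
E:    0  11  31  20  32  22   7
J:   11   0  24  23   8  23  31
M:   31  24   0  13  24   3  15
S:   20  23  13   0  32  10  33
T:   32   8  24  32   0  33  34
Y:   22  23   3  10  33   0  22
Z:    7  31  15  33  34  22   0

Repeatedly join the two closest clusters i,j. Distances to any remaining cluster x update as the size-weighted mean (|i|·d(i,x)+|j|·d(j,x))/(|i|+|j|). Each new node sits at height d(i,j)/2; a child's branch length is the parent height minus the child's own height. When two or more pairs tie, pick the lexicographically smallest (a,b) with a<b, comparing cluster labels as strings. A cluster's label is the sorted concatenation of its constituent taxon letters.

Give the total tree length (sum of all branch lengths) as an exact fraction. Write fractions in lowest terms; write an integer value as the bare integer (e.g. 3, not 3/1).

step 1: merge (M,Y) at d=3; branch lengths M→3/2, Y→3/2; new cluster MY
  updated: d(E,MY)=53/2, d(J,MY)=47/2, d(MY,S)=23/2, d(MY,T)=57/2, d(MY,Z)=37/2
step 2: merge (E,Z) at d=7; branch lengths E→7/2, Z→7/2; new cluster EZ
  updated: d(EZ,J)=21, d(EZ,MY)=45/2, d(EZ,S)=53/2, d(EZ,T)=33
step 3: merge (J,T) at d=8; branch lengths J→4, T→4; new cluster JT
  updated: d(EZ,JT)=27, d(JT,MY)=26, d(JT,S)=55/2
step 4: merge (MY,S) at d=23/2; branch lengths MY→17/4, S→23/4; new cluster MSY
  updated: d(EZ,MSY)=143/6, d(JT,MSY)=53/2
step 5: merge (EZ,MSY) at d=143/6; branch lengths EZ→101/12, MSY→37/6; new cluster EMSYZ
  updated: d(EMSYZ,JT)=267/10
step 6: merge (EMSYZ,JT) at d=267/10; branch lengths EMSYZ→43/30, JT→187/20; new cluster EJMSTYZ
final tree: (((E:7/2,Z:7/2):101/12,((M:3/2,Y:3/2):17/4,S:23/4):37/6):43/30,(J:4,T:4):187/20)
total length: 1601/30

1601/30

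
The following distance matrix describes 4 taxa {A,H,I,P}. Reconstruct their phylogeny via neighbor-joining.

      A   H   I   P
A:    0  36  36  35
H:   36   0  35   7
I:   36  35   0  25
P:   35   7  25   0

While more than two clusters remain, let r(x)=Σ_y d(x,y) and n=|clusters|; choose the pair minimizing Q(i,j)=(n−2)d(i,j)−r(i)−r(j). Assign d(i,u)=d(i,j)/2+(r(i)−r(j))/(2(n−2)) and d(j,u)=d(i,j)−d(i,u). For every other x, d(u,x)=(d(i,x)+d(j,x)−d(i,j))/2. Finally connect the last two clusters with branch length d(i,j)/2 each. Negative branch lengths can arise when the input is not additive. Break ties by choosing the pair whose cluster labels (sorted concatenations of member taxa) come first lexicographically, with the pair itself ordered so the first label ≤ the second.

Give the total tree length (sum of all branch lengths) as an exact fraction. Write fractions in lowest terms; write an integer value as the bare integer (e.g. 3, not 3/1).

1. join A+I (d=36, Q=-131) ⇒ AI; edges |A|=83/4, |I|=61/4
  updated: d(AI,H)=35/2, d(AI,P)=12
2. join AI+H (d=35/2, Q=-73/2) ⇒ AHI; edges |AI|=45/4, |H|=25/4
  updated: d(AHI,P)=3/4
3. join AHI+P (d=3/4) ⇒ AHIP; edges |AHI|=3/8, |P|=3/8
final tree: (((A:83/4,I:61/4):45/4,H:25/4):3/8,P:3/8)
total length: 217/4

217/4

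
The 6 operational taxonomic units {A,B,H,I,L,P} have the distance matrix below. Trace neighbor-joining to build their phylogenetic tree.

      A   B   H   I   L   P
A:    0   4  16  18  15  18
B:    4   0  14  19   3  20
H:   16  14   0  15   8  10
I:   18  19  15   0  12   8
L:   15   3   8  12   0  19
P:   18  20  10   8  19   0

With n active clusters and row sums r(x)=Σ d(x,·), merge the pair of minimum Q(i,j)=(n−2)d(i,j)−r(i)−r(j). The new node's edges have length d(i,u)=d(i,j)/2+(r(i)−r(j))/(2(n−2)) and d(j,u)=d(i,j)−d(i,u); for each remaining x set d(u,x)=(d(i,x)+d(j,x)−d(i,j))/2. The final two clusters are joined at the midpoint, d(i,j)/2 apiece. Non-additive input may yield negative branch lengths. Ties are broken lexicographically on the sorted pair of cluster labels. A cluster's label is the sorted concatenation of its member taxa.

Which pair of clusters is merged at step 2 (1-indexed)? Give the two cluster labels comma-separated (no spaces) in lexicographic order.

I,P

step 1: merge (A,B) at d=4, Q=-115; branch lengths A→27/8, B→5/8; new cluster AB
  updated: d(AB,H)=13, d(AB,I)=33/2, d(AB,L)=7, d(AB,P)=17
step 2: merge (I,P) at d=8, Q=-163/2; branch lengths I→43/12, P→53/12; new cluster IP
  updated: d(AB,IP)=51/4, d(H,IP)=17/2, d(IP,L)=23/2
step 3: merge (AB,L) at d=7, Q=-181/4; branch lengths AB→81/16, L→31/16; new cluster ABL
  updated: d(ABL,H)=7, d(ABL,IP)=69/8
step 4: merge (ABL,H) at d=7, Q=-193/8; branch lengths ABL→57/16, H→55/16; new cluster ABHL
  updated: d(ABHL,IP)=81/16
step 5: merge (ABHL,IP) at d=81/16; branch lengths ABHL→81/32, IP→81/32; new cluster ABHILP
final tree: ((((A:27/8,B:5/8):81/16,L:31/16):57/16,H:55/16):81/32,(I:43/12,P:53/12):81/32)
total length: 497/16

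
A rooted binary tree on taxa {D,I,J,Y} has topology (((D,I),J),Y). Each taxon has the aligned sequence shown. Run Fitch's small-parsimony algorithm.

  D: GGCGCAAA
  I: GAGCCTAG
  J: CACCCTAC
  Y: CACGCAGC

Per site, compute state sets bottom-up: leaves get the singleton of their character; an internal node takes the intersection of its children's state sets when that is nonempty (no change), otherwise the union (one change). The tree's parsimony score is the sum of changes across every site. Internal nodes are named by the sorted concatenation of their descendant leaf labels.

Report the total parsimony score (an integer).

10

site 0, node DI: D={G} ∩ I={G} → {G} (+0)
site 0, node DIJ: DI={G} ∪ J={C} → {C,G} (+1)
site 0, node DIJY: DIJ={C,G} ∩ Y={C} → {C} (+0)
site 1, node DI: D={G} ∪ I={A} → {A,G} (+1)
site 1, node DIJ: DI={A,G} ∩ J={A} → {A} (+0)
site 1, node DIJY: DIJ={A} ∩ Y={A} → {A} (+0)
site 2, node DI: D={C} ∪ I={G} → {C,G} (+1)
site 2, node DIJ: DI={C,G} ∩ J={C} → {C} (+0)
site 2, node DIJY: DIJ={C} ∩ Y={C} → {C} (+0)
site 3, node DI: D={G} ∪ I={C} → {C,G} (+1)
site 3, node DIJ: DI={C,G} ∩ J={C} → {C} (+0)
site 3, node DIJY: DIJ={C} ∪ Y={G} → {C,G} (+1)
site 4, node DI: D={C} ∩ I={C} → {C} (+0)
site 4, node DIJ: DI={C} ∩ J={C} → {C} (+0)
site 4, node DIJY: DIJ={C} ∩ Y={C} → {C} (+0)
site 5, node DI: D={A} ∪ I={T} → {A,T} (+1)
site 5, node DIJ: DI={A,T} ∩ J={T} → {T} (+0)
site 5, node DIJY: DIJ={T} ∪ Y={A} → {A,T} (+1)
site 6, node DI: D={A} ∩ I={A} → {A} (+0)
site 6, node DIJ: DI={A} ∩ J={A} → {A} (+0)
site 6, node DIJY: DIJ={A} ∪ Y={G} → {A,G} (+1)
site 7, node DI: D={A} ∪ I={G} → {A,G} (+1)
site 7, node DIJ: DI={A,G} ∪ J={C} → {A,C,G} (+1)
site 7, node DIJY: DIJ={A,C,G} ∩ Y={C} → {C} (+0)
per-site changes: [1, 1, 1, 2, 0, 2, 1, 2]; total = 10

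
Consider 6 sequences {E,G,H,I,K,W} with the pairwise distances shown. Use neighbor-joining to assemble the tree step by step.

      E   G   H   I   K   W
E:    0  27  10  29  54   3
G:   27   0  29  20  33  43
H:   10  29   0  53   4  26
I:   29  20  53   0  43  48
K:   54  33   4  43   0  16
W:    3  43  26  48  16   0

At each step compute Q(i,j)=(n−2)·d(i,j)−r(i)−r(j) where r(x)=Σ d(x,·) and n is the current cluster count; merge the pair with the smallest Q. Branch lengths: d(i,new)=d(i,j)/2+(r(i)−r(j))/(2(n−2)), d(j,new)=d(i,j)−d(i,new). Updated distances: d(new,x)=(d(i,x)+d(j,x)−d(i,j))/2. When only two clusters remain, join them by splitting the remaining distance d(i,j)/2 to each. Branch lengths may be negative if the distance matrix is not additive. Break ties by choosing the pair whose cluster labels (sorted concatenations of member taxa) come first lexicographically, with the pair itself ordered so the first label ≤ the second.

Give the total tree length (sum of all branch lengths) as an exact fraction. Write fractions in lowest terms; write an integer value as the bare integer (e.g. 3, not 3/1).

519/8

iteration 1: select G,I (d=20, Q=-265); attach at lengths (39/8, 121/8); label the merged cluster GI
  updated: d(E,GI)=18, d(GI,H)=31, d(GI,K)=28, d(GI,W)=71/2
iteration 2: select H,K (d=4, Q=-161); attach at lengths (-19/6, 43/6); label the merged cluster HK
  updated: d(E,HK)=30, d(GI,HK)=55/2, d(HK,W)=19
iteration 3: select E,W (d=3, Q=-205/2); attach at lengths (-1/8, 25/8); label the merged cluster EW
  updated: d(EW,GI)=101/4, d(EW,HK)=23
iteration 4: select EW,GI (d=101/4, Q=-303/4); attach at lengths (83/8, 119/8); label the merged cluster EGIW
  updated: d(EGIW,HK)=101/8
iteration 5: select EGIW,HK (d=101/8); attach at lengths (101/16, 101/16); label the merged cluster EGHIKW
final tree: (((E:-1/8,W:25/8):83/8,(G:39/8,I:121/8):119/8):101/16,(H:-19/6,K:43/6):101/16)
total length: 519/8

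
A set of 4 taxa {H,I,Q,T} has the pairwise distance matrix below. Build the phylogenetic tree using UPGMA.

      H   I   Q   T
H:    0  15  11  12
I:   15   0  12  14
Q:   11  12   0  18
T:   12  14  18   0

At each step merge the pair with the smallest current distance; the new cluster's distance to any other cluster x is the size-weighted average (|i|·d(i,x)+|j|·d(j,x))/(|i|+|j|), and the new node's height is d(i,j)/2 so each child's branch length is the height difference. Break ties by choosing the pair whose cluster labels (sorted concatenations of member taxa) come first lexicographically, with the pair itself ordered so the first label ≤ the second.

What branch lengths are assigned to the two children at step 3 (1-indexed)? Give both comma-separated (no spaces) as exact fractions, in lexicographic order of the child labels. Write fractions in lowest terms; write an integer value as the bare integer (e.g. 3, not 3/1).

7/12,22/3

1. join H+Q (d=11) ⇒ HQ; edges |H|=11/2, |Q|=11/2
  updated: d(HQ,I)=27/2, d(HQ,T)=15
2. join HQ+I (d=27/2) ⇒ HIQ; edges |HQ|=5/4, |I|=27/4
  updated: d(HIQ,T)=44/3
3. join HIQ+T (d=44/3) ⇒ HIQT; edges |HIQ|=7/12, |T|=22/3
final tree: (((H:11/2,Q:11/2):5/4,I:27/4):7/12,T:22/3)
total length: 323/12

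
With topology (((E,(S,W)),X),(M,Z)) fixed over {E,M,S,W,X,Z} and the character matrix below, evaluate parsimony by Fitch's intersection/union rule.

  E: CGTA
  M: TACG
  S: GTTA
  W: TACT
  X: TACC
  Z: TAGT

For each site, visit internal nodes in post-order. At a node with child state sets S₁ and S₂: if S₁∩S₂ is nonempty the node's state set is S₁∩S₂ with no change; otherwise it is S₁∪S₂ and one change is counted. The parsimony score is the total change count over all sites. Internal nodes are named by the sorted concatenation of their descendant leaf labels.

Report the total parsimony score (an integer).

11

[col 0] SW: children S:{G}, W:{T} ∪→ {G,T}; cost 1
[col 0] ESW: children E:{C}, SW:{G,T} ∪→ {C,G,T}; cost 1
[col 0] ESWX: children ESW:{C,G,T}, X:{T} ∩→ {T}; cost 0
[col 0] MZ: children M:{T}, Z:{T} ∩→ {T}; cost 0
[col 0] EMSWXZ: children ESWX:{T}, MZ:{T} ∩→ {T}; cost 0
[col 1] SW: children S:{T}, W:{A} ∪→ {A,T}; cost 1
[col 1] ESW: children E:{G}, SW:{A,T} ∪→ {A,G,T}; cost 1
[col 1] ESWX: children ESW:{A,G,T}, X:{A} ∩→ {A}; cost 0
[col 1] MZ: children M:{A}, Z:{A} ∩→ {A}; cost 0
[col 1] EMSWXZ: children ESWX:{A}, MZ:{A} ∩→ {A}; cost 0
[col 2] SW: children S:{T}, W:{C} ∪→ {C,T}; cost 1
[col 2] ESW: children E:{T}, SW:{C,T} ∩→ {T}; cost 0
[col 2] ESWX: children ESW:{T}, X:{C} ∪→ {C,T}; cost 1
[col 2] MZ: children M:{C}, Z:{G} ∪→ {C,G}; cost 1
[col 2] EMSWXZ: children ESWX:{C,T}, MZ:{C,G} ∩→ {C}; cost 0
[col 3] SW: children S:{A}, W:{T} ∪→ {A,T}; cost 1
[col 3] ESW: children E:{A}, SW:{A,T} ∩→ {A}; cost 0
[col 3] ESWX: children ESW:{A}, X:{C} ∪→ {A,C}; cost 1
[col 3] MZ: children M:{G}, Z:{T} ∪→ {G,T}; cost 1
[col 3] EMSWXZ: children ESWX:{A,C}, MZ:{G,T} ∪→ {A,C,G,T}; cost 1
per-site changes: [2, 2, 3, 4]; total = 11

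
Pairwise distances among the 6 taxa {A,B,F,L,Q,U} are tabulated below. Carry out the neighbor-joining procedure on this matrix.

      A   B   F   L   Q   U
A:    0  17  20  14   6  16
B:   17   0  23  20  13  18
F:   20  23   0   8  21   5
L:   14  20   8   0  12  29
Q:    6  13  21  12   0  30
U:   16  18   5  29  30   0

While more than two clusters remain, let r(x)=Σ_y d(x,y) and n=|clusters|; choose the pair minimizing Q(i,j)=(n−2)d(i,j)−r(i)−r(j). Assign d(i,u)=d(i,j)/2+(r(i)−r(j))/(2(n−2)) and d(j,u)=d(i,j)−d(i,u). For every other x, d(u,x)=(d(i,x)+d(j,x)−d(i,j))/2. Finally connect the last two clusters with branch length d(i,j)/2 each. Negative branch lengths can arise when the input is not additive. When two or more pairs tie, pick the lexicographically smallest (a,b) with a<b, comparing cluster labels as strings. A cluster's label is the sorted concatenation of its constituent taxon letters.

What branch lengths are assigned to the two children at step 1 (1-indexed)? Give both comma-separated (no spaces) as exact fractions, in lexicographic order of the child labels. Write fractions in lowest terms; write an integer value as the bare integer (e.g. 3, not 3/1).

step 1: merge (F,U) at d=5, Q=-155; branch lengths F→-1/8, U→41/8; new cluster FU
  updated: d(A,FU)=31/2, d(B,FU)=18, d(FU,L)=16, d(FU,Q)=23
step 2: merge (A,Q) at d=6, Q=-177/2; branch lengths A→11/4, Q→13/4; new cluster AQ
  updated: d(AQ,B)=12, d(AQ,FU)=65/4, d(AQ,L)=10
step 3: merge (AQ,B) at d=12, Q=-257/4; branch lengths AQ→49/16, B→143/16; new cluster ABQ
  updated: d(ABQ,FU)=89/8, d(ABQ,L)=9
step 4: merge (ABQ,FU) at d=89/8, Q=-289/8; branch lengths ABQ→33/16, FU→145/16; new cluster ABFQU
  updated: d(ABFQU,L)=111/16
step 5: merge (ABFQU,L) at d=111/16; branch lengths ABFQU→111/32, L→111/32; new cluster ABFLQU
final tree: ((((A:11/4,Q:13/4):49/16,B:143/16):33/16,(F:-1/8,U:41/8):145/16):111/32,L:111/32)
total length: 657/16

-1/8,41/8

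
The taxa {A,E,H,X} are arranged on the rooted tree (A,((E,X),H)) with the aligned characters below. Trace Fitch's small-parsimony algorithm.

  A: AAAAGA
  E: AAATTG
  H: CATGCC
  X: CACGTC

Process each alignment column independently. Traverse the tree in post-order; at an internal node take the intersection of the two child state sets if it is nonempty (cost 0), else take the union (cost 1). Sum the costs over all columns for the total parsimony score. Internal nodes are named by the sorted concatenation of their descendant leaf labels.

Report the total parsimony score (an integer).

[col 0] EX: children E:{A}, X:{C} ∪→ {A,C}; cost 1
[col 0] EHX: children EX:{A,C}, H:{C} ∩→ {C}; cost 0
[col 0] AEHX: children A:{A}, EHX:{C} ∪→ {A,C}; cost 1
[col 1] EX: children E:{A}, X:{A} ∩→ {A}; cost 0
[col 1] EHX: children EX:{A}, H:{A} ∩→ {A}; cost 0
[col 1] AEHX: children A:{A}, EHX:{A} ∩→ {A}; cost 0
[col 2] EX: children E:{A}, X:{C} ∪→ {A,C}; cost 1
[col 2] EHX: children EX:{A,C}, H:{T} ∪→ {A,C,T}; cost 1
[col 2] AEHX: children A:{A}, EHX:{A,C,T} ∩→ {A}; cost 0
[col 3] EX: children E:{T}, X:{G} ∪→ {G,T}; cost 1
[col 3] EHX: children EX:{G,T}, H:{G} ∩→ {G}; cost 0
[col 3] AEHX: children A:{A}, EHX:{G} ∪→ {A,G}; cost 1
[col 4] EX: children E:{T}, X:{T} ∩→ {T}; cost 0
[col 4] EHX: children EX:{T}, H:{C} ∪→ {C,T}; cost 1
[col 4] AEHX: children A:{G}, EHX:{C,T} ∪→ {C,G,T}; cost 1
[col 5] EX: children E:{G}, X:{C} ∪→ {C,G}; cost 1
[col 5] EHX: children EX:{C,G}, H:{C} ∩→ {C}; cost 0
[col 5] AEHX: children A:{A}, EHX:{C} ∪→ {A,C}; cost 1
per-site changes: [2, 0, 2, 2, 2, 2]; total = 10

10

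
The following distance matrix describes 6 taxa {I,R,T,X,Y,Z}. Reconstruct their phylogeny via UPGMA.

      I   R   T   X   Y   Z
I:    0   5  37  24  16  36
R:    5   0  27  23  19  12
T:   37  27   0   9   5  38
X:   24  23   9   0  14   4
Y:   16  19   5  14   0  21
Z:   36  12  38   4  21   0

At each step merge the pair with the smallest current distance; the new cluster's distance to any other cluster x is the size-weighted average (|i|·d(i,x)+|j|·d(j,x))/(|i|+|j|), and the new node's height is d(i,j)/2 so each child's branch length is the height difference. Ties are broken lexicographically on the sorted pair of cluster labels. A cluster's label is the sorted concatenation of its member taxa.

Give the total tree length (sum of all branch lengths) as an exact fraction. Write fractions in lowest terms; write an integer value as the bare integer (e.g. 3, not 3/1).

iteration 1: select X,Z (d=4); attach at lengths (2, 2); label the merged cluster XZ
  updated: d(I,XZ)=30, d(R,XZ)=35/2, d(T,XZ)=47/2, d(XZ,Y)=35/2
iteration 2: select I,R (d=5); attach at lengths (5/2, 5/2); label the merged cluster IR
  updated: d(IR,T)=32, d(IR,XZ)=95/4, d(IR,Y)=35/2
iteration 3: select T,Y (d=5); attach at lengths (5/2, 5/2); label the merged cluster TY
  updated: d(IR,TY)=99/4, d(TY,XZ)=41/2
iteration 4: select TY,XZ (d=41/2); attach at lengths (31/4, 33/4); label the merged cluster TXYZ
  updated: d(IR,TXYZ)=97/4
iteration 5: select IR,TXYZ (d=97/4); attach at lengths (77/8, 15/8); label the merged cluster IRTXYZ
final tree: ((I:5/2,R:5/2):77/8,((T:5/2,Y:5/2):31/4,(X:2,Z:2):33/4):15/8)
total length: 83/2

83/2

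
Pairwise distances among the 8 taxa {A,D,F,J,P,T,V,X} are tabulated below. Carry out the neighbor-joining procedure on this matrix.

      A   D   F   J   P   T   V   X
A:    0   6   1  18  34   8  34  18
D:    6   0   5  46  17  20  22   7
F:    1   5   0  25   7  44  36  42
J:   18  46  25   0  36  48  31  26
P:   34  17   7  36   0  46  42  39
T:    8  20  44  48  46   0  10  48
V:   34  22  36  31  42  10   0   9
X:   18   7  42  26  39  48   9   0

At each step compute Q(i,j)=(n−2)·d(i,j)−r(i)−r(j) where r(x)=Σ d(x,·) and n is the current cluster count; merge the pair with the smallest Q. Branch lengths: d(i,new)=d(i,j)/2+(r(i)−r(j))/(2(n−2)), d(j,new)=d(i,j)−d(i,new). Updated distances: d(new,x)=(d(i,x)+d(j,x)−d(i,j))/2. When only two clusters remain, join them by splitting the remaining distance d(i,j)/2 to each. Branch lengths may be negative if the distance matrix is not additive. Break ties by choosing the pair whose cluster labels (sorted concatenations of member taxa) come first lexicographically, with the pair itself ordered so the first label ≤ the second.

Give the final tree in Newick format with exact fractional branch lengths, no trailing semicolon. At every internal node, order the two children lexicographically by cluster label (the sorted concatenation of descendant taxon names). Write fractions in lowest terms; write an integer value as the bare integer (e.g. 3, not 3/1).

(((A:0,(D:-13/16,(F:-11/5,P:46/5):133/16):25/4):5/2,(J:69/4,X:35/4):25/8):103/16,(T:25/3,V:5/3):103/16)

step 1: merge (T,V) at d=10, Q=-348; branch lengths T→25/3, V→5/3; new cluster TV
  updated: d(A,TV)=16, d(D,TV)=16, d(F,TV)=35, d(J,TV)=69/2, d(P,TV)=39, d(TV,X)=47/2
step 2: merge (F,P) at d=7, Q=-252; branch lengths F→-11/5, P→46/5; new cluster FP
  updated: d(A,FP)=14, d(D,FP)=15/2, d(FP,J)=27, d(FP,TV)=67/2, d(FP,X)=37
step 3: merge (D,FP) at d=15/2, Q=-343/2; branch lengths D→-13/16, FP→133/16; new cluster DFP
  updated: d(A,DFP)=25/4, d(DFP,J)=131/4, d(DFP,TV)=21, d(DFP,X)=73/4
step 4: merge (J,X) at d=26, Q=-119; branch lengths J→69/4, X→35/4; new cluster JX
  updated: d(A,JX)=5, d(DFP,JX)=25/2, d(JX,TV)=16
step 5: merge (A,DFP) at d=25/4, Q=-109/2; branch lengths A→0, DFP→25/4; new cluster ADFP
  updated: d(ADFP,JX)=45/8, d(ADFP,TV)=123/8
step 6: merge (ADFP,JX) at d=45/8, Q=-37; branch lengths ADFP→5/2, JX→25/8; new cluster ADFJPX
  updated: d(ADFJPX,TV)=103/8
step 7: merge (ADFJPX,TV) at d=103/8; branch lengths ADFJPX→103/16, TV→103/16; new cluster ADFJPTVX
final tree: (((A:0,(D:-13/16,(F:-11/5,P:46/5):133/16):25/4):5/2,(J:69/4,X:35/4):25/8):103/16,(T:25/3,V:5/3):103/16)
total length: 301/4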